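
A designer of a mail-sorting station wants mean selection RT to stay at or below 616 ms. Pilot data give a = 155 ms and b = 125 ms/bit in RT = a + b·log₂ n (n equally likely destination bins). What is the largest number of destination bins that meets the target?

12

Information budget: (616 − 155)/125 = 3.6880 bits, so n ≤ 2^3.6880 = 12.888 → at most 12.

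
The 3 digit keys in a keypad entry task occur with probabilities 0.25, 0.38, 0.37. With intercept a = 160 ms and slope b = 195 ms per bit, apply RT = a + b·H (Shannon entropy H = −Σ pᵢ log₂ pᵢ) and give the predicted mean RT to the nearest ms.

464 ms

H = 0.25·log₂(1/0.25) + 0.38·log₂(1/0.38) + 0.37·log₂(1/0.37) = 1.5612 bits.
RT = 160 + 195 × 1.5612 = 464.43 ms.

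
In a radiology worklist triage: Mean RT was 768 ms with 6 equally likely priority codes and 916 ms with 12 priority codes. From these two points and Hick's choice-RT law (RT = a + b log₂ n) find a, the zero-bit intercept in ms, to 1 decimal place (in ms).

Slope: b = (916 − 768) / (log₂ 12 − log₂ 6) = 148/1.0000 = 148.000 ms/bit.
a = RT₁ − b·log₂ n₁ = 768 − 148.000 × 2.5850 = 385.426 ms.

385.4 ms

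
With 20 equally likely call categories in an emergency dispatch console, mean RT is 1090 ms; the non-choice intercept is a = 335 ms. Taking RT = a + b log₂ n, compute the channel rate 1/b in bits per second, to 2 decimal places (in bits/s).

Choice component = 1090 − 335 = 755 ms over log₂(20) = 4.3219 bits.
b = 755 / 4.3219 = 174.691 ms/bit, so 1/b = 5.724 bits/s.

5.72 bits/s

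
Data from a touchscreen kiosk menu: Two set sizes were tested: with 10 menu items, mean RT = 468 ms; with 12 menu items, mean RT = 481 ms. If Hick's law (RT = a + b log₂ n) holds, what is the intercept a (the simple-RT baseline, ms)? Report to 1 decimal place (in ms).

b = (RT₂ − RT₁)/(log₂ n₂ − log₂ n₁) = (481 − 468)/(3.5850 − 3.3219) = 49.423 ms/bit.
Intercept: a = 468 − 49.423·log₂(10) = 303.820 ms.

303.8 ms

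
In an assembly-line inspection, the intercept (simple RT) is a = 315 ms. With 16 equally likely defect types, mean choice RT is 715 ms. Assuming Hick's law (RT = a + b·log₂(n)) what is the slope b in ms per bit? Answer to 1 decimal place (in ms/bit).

b = (715 − 315) / log₂(16) = 400 / 4 = 100.000 ms/bit.

100.0 ms/bit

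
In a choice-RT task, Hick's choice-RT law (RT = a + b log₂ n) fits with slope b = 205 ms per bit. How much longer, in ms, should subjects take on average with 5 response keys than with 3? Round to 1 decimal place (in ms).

151.1 ms

ΔRT = (a + b log₂ n₂) − (a + b log₂ n₁) = b·(log₂ n₂ − log₂ n₁).
log₂(5) − log₂(3) = 2.3219 − 1.5850 = 0.7370.
ΔRT = 205 × 0.7370 = 151.078 ms.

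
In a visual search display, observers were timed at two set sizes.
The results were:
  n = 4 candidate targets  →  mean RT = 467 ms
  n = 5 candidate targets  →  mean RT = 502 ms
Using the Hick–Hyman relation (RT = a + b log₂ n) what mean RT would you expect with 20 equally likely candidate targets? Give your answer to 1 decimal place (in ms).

Solve the two-equation system in a and b:
  b = (502 − 467) / (log₂ 5 − log₂ 4) = 35 / (2.3219 − 2) = 108.720 ms/bit
  a = 467 − 108.720 × 2 = 249.560 ms
Then RT(20) = 249.560 + 108.720 × log₂ 20 = 249.560 + 108.720 × 4.3219 ≈ 719.440 ms.

719.4 ms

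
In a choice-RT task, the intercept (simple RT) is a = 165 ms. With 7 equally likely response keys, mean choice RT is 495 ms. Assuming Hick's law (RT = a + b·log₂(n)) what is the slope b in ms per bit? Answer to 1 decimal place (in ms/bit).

b = (495 − 165) / log₂(7) = 330 / 2.8074 = 117.548 ms/bit.

117.5 ms/bit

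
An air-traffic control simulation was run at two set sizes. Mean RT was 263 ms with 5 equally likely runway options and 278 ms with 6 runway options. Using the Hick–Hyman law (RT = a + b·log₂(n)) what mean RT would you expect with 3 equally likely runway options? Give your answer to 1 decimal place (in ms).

With log₂ n on the abscissa the relation is linear; from the two conditions:
  b = (278 − 263) / (log₂ 6 − log₂ 5) = 15 / (2.5850 − 2.3219) = 57.027 ms/bit
  a = 263 − 57.027 × 2.3219 = 130.588 ms
Then RT(3) = 130.588 + 57.027 × log₂ 3 = 130.588 + 57.027 × 1.5850 ≈ 220.973 ms.

221.0 ms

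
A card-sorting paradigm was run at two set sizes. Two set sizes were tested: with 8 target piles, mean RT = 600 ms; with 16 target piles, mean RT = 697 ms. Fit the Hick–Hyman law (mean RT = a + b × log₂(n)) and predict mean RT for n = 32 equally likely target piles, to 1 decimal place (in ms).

With log₂ n on the abscissa the relation is linear; from the two conditions:
  b = (697 − 600) / (log₂ 16 − log₂ 8) = 97 / (4 − 3) = 97.000 ms/bit
  a = 600 − 97.000 × 3 = 309.000 ms
Then RT(32) = 309.000 + 97.000 × log₂ 32 = 309.000 + 97.000 × 5 ≈ 794.000 ms.

794.0 ms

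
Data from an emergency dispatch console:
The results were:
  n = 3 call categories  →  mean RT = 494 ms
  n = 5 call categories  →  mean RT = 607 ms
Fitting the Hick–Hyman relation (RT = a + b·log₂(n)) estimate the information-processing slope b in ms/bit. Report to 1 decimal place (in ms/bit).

153.3 ms/bit

The slope on a log₂ axis is (607 − 494) / (2.3219 − 1.5850) = 153.331 ms/bit.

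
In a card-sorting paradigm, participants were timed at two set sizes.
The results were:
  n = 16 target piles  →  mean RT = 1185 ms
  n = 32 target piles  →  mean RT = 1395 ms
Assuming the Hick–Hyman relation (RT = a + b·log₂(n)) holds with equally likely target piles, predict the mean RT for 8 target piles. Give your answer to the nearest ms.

975 ms

RT is linear in log₂ n, so two points fix the line:
  b = (1395 − 1185) / (log₂ 32 − log₂ 16) = 210 / (5 − 4) = 210 ms/bit
  a = 1185 − 210 × 4 = 345 ms
Then RT(8) = 345 + 210 × log₂ 8 = 345 + 210 × 3 ≈ 975.000 ms.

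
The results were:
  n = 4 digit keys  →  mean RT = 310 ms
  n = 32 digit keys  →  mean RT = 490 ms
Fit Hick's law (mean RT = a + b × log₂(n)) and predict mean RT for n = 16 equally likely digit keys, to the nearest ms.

With log₂ n on the abscissa the relation is linear; from the two conditions:
  b = (490 − 310) / (log₂ 32 − log₂ 4) = 180 / (5 − 2) = 60 ms/bit
  a = 310 − 60 × 2 = 190 ms
Then RT(16) = 190 + 60 × log₂ 16 = 190 + 60 × 4 ≈ 430.000 ms.

430 ms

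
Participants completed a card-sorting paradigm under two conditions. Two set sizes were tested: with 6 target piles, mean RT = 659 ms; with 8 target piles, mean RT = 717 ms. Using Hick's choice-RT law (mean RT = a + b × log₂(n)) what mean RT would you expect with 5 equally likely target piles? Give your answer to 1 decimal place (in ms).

RT is linear in log₂ n, so two points fix the line:
  b = (717 − 659) / (log₂ 8 − log₂ 6) = 58 / (3 − 2.5850) = 139.746 ms/bit
  a = 659 − 139.746 × 2.5850 = 297.761 ms
Then RT(5) = 297.761 + 139.746 × log₂ 5 = 297.761 + 139.746 × 2.3219 ≈ 622.242 ms.

622.2 ms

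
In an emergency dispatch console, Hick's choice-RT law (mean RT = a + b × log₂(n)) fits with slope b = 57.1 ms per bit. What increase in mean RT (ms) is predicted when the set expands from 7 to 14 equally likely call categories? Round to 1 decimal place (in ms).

57.1 ms

Only the slope matters, since a is common to both: ΔRT = b·log₂(n₂/n₁).
log₂(14) − log₂(7) = log₂(14/7) = log₂(2) = 1.
ΔRT = 57.1 × 1.0000 = 57.100 ms.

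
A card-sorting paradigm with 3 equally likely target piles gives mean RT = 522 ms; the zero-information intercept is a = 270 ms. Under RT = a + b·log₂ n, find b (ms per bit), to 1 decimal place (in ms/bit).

b = (522 − 270) / log₂(3) = 252 / 1.5850 = 158.994 ms/bit.

159.0 ms/bit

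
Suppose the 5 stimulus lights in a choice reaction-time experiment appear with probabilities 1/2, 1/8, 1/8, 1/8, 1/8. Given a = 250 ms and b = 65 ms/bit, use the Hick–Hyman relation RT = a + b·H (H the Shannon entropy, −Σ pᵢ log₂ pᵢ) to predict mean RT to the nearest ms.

380 ms

H = −Σ pᵢ log₂ pᵢ = 0.5·1 + 0.125·3 + 0.125·3 + 0.125·3 + 0.125·3 = 2.000 bits.
RT = 250 + 65 × 2.000 = 380.00 ms.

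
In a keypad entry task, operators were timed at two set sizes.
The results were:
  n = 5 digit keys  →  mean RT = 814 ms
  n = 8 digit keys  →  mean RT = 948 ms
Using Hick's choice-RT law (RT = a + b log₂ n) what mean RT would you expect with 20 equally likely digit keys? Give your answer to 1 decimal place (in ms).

1209.2 ms

RT is linear in log₂ n, so two points fix the line:
  b = (948 − 814) / (log₂ 8 − log₂ 5) = 134 / (3 − 2.3219) = 197.619 ms/bit
  a = 814 − 197.619 × 2.3219 = 355.143 ms
Then RT(20) = 355.143 + 197.619 × log₂ 20 = 355.143 + 197.619 × 4.3219 ≈ 1209.238 ms.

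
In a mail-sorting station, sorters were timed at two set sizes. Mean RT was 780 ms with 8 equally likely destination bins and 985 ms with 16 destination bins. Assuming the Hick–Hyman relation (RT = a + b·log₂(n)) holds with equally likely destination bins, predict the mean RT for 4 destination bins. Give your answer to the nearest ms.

RT is linear in log₂ n, so two points fix the line:
  b = (985 − 780) / (log₂ 16 − log₂ 8) = 205 / (4 − 3) = 205 ms/bit
  a = 780 − 205 × 3 = 165 ms
Then RT(4) = 165 + 205 × log₂ 4 = 165 + 205 × 2 ≈ 575.000 ms.

575 ms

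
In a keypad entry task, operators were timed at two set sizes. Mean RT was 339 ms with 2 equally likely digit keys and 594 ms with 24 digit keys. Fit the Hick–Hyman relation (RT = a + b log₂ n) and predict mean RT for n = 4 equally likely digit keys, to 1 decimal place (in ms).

410.1 ms

Fit slope and intercept:
  b = (594 − 339) / (log₂ 24 − log₂ 2) = 255 / (4.5850 − 1) = 71.130 ms/bit
  a = 339 − 71.130 × 1 = 267.870 ms
Then RT(4) = 267.870 + 71.130 × log₂ 4 = 267.870 + 71.130 × 2 ≈ 410.130 ms.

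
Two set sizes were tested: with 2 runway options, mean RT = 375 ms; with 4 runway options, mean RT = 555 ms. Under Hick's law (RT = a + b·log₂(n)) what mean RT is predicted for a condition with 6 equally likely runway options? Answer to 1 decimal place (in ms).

Solve the two-equation system in a and b:
  b = (555 − 375) / (log₂ 4 − log₂ 2) = 180 / (2 − 1) = 180.000 ms/bit
  a = 375 − 180.000 × 1 = 195.000 ms
Then RT(6) = 195.000 + 180.000 × log₂ 6 = 195.000 + 180.000 × 2.5850 ≈ 660.293 ms.

660.3 ms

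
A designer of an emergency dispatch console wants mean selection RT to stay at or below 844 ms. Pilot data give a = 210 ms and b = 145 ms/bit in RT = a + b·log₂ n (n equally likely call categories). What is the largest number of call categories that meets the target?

145·log₂ n ≤ 844 − 210 = 634, giving log₂ n ≤ 4.3724 and n ≤ 20.712. The largest whole number is 20.

20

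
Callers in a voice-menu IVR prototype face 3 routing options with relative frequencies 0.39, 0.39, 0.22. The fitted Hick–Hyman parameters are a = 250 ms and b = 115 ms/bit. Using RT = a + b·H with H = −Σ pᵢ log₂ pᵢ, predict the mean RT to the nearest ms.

427 ms

H = 0.39·log₂(1/0.39) + 0.39·log₂(1/0.39) + 0.22·log₂(1/0.22) = 1.5402 bits.
RT = 250 + 115 × 1.5402 = 427.12 ms.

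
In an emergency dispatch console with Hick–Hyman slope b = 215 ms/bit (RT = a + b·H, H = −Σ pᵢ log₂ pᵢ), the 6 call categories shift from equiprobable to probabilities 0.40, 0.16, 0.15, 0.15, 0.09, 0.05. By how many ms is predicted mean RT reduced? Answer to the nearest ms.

Equiprobable entropy H₀ = log₂ 6 = 2.5850 bits.
Skewed entropy H = −Σ pᵢ log₂ pᵢ = 2.3016 bits.
ΔRT = b·(H₀ − H) = 215 × 0.2833 = 60.92 ms.

61 ms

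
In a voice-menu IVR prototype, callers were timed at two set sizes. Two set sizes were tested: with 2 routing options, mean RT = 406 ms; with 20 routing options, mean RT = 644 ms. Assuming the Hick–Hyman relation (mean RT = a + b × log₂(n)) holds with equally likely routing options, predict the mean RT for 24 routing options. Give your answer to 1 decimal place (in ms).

RT is linear in log₂ n, so two points fix the line:
  b = (644 − 406) / (log₂ 20 − log₂ 2) = 238 / (4.3219 − 1) = 71.645 ms/bit
  a = 406 − 71.645 × 1 = 334.355 ms
Then RT(24) = 334.355 + 71.645 × log₂ 24 = 334.355 + 71.645 × 4.5850 ≈ 662.845 ms.

662.8 ms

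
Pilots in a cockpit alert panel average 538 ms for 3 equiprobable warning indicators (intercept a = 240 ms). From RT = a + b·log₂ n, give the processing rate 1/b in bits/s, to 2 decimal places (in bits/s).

b = (538 − 240)/log₂ 3 = 298/1.5850 = 188.017 ms per bit = 0.18802 s/bit; the reciprocal is 5.319 bits/s.

5.32 bits/s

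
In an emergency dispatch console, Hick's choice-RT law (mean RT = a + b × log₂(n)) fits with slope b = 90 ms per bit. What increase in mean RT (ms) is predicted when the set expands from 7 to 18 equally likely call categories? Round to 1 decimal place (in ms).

122.6 ms

Only the slope matters, since a is common to both: ΔRT = b·log₂(n₂/n₁).
log₂(18) − log₂(7) = 4.1699 − 2.8074 = 1.3626.
ΔRT = 90 × 1.3626 = 122.631 ms.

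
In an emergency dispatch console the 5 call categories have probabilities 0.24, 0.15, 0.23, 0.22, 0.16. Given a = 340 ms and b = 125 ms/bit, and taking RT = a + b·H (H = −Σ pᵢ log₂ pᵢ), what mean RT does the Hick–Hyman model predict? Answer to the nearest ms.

H = 0.24·log₂(1/0.24) + 0.15·log₂(1/0.15) + 0.23·log₂(1/0.23) + 0.22·log₂(1/0.22) + 0.16·log₂(1/0.16) = 2.2959 bits.
RT = 340 + 125 × 2.2959 = 626.99 ms.

627 ms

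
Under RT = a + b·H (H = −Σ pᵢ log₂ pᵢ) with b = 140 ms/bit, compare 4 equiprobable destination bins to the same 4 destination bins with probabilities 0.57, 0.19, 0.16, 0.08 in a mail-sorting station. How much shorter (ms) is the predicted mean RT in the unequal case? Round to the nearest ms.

The RT saving is b·ΔH. Equiprobable H₀ = log₂(4) = 2.0000 bits; with the given probabilities H = 1.6320 bits.
b·(H₀ − H) = 140 × (2.0000 − 1.6320) = 51.52 ms.

52 ms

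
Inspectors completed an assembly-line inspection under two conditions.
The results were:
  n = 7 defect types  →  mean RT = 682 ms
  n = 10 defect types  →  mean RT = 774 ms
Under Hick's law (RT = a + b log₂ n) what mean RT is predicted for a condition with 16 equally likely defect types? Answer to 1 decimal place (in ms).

Solve the two-equation system in a and b:
  b = (774 − 682) / (log₂ 10 − log₂ 7) = 92 / (3.3219 − 2.8074) = 178.789 ms/bit
  a = 682 − 178.789 × 2.8074 = 180.076 ms
Then RT(16) = 180.076 + 178.789 × log₂ 16 = 180.076 + 178.789 × 4 ≈ 895.232 ms.

895.2 ms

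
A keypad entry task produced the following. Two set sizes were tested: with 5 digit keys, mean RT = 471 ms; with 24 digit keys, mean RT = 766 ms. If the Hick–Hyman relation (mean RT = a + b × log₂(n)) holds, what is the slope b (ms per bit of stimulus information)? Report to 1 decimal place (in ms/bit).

130.4 ms/bit

Slope: b = (766 − 471) / (log₂ 24 − log₂ 5) = 295/2.2630 = 130.356 ms/bit.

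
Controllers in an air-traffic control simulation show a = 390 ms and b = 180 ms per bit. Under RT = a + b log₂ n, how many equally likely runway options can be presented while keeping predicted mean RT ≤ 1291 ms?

32

Information budget: (1291 − 390)/180 = 5.0056 bits, so n ≤ 2^5.0056 = 32.123 → at most 32.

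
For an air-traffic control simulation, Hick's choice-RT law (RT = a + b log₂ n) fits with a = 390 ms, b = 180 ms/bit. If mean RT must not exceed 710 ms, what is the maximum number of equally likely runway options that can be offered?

Set 390 + 180·log₂ n ≤ 710 → log₂ n ≤ (710 − 390)/180 = 1.7778.
So n ≤ 2^1.7778 = 3.429; the largest integer n is 3.

3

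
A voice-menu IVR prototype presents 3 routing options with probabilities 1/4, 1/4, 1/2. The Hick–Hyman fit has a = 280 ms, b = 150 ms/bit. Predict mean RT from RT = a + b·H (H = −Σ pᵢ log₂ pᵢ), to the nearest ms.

505 ms

H = −Σ pᵢ log₂ pᵢ = 0.25·2 + 0.25·2 + 0.5·1 = 1.500 bits.
RT = 280 + 150 × 1.500 = 505.00 ms.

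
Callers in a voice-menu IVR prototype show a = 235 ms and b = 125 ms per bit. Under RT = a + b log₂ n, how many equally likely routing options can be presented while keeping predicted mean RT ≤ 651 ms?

10

125·log₂ n ≤ 651 − 235 = 416, giving log₂ n ≤ 3.3280 and n ≤ 10.042. The largest whole number is 10.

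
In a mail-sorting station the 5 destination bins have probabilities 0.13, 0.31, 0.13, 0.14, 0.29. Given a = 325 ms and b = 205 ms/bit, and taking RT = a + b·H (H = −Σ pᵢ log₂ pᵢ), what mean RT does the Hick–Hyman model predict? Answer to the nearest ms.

Entropy contributions −pᵢ log₂ pᵢ: 0.3826, 0.5238, 0.3826, 0.3971, 0.5179; sum H = 2.2041 bits.
RT = a + bH = 325 + 205·2.2041 = 776.84 ms.

777 ms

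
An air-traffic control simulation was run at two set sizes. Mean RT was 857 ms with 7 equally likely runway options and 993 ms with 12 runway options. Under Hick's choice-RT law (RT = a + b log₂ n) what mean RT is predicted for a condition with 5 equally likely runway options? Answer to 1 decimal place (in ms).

Solve the two-equation system in a and b:
  b = (993 − 857) / (log₂ 12 − log₂ 7) = 136 / (3.5850 − 2.8074) = 174.895 ms/bit
  a = 857 − 174.895 × 2.8074 = 366.006 ms
Then RT(5) = 366.006 + 174.895 × log₂ 5 = 366.006 + 174.895 × 2.3219 ≈ 772.101 ms.

772.1 ms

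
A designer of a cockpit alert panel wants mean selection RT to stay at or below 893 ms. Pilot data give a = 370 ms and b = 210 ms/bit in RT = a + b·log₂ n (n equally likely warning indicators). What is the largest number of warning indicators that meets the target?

Information budget: (893 − 370)/210 = 2.4905 bits, so n ≤ 2^2.4905 = 5.620 → at most 5.

5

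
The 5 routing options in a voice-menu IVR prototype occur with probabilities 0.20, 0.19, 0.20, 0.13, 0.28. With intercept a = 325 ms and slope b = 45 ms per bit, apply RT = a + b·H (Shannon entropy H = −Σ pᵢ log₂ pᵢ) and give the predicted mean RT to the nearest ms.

428 ms

Entropy contributions −pᵢ log₂ pᵢ: 0.4644, 0.4552, 0.4644, 0.3826, 0.5142; sum H = 2.2809 bits.
RT = a + bH = 325 + 45·2.2809 = 427.64 ms.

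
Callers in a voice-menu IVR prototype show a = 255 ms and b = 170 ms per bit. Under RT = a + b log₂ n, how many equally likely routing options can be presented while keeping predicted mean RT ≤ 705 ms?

Information budget: (705 − 255)/170 = 2.6471 bits, so n ≤ 2^2.6471 = 6.264 → at most 6.

6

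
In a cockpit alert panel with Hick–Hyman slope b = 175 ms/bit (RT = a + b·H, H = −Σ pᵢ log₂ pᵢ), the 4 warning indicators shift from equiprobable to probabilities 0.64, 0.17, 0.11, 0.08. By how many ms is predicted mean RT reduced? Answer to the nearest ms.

Equiprobable entropy H₀ = log₂ 4 = 2.0000 bits.
Skewed entropy H = −Σ pᵢ log₂ pᵢ = 1.4885 bits.
ΔRT = b·(H₀ − H) = 175 × 0.5115 = 89.52 ms.

90 ms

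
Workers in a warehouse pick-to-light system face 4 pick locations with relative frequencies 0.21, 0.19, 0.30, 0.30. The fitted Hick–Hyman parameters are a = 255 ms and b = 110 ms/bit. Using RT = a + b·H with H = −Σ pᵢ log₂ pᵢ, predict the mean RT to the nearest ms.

H = 0.21·log₂(1/0.21) + 0.19·log₂(1/0.19) + 0.30·log₂(1/0.30) + 0.30·log₂(1/0.30) = 1.9702 bits.
RT = 255 + 110 × 1.9702 = 471.73 ms.

472 ms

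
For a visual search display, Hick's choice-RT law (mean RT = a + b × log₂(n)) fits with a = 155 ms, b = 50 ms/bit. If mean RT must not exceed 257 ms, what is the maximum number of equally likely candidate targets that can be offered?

Set 155 + 50·log₂ n ≤ 257 → log₂ n ≤ (257 − 155)/50 = 2.0400.
So n ≤ 2^2.0400 = 4.112; the largest integer n is 4.

4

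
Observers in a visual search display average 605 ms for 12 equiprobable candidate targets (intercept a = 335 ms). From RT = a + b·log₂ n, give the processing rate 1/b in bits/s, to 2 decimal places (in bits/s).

13.28 bits/s

Choice component = 605 − 335 = 270 ms over log₂(12) = 3.5850 bits.
b = 270 / 3.5850 = 75.315 ms/bit, so 1/b = 13.278 bits/s.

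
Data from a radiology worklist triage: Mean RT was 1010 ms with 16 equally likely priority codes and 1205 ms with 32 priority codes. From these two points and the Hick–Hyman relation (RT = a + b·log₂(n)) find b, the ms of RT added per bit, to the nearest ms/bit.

195 ms/bit

The slope on a log₂ axis is (1205 − 1010) / (5 − 4) = 195 ms/bit.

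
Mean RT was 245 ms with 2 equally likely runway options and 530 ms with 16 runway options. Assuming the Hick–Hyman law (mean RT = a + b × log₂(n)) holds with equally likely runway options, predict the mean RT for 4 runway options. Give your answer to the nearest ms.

Solve the two-equation system in a and b:
  b = (530 − 245) / (log₂ 16 − log₂ 2) = 285 / (4 − 1) = 95 ms/bit
  a = 245 − 95 × 1 = 150 ms
Then RT(4) = 150 + 95 × log₂ 4 = 150 + 95 × 2 ≈ 340.000 ms.

340 ms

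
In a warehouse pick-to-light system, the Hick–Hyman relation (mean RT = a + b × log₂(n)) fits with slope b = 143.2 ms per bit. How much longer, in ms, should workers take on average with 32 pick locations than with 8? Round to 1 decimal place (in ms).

286.4 ms

The intercept a cancels: ΔRT = b·(log₂ n₂ − log₂ n₁) = b·log₂(n₂/n₁).
log₂(32) − log₂(8) = log₂(32/8) = log₂(4) = 2.
ΔRT = 143.2 × 2.0000 = 286.400 ms.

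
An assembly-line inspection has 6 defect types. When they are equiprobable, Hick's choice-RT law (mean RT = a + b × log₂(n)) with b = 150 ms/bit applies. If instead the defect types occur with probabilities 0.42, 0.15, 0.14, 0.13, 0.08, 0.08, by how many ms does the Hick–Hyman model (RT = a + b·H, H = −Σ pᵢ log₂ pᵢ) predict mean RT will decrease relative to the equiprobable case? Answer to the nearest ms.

Equiprobable entropy H₀ = log₂ 6 = 2.5850 bits.
Skewed entropy H = −Σ pᵢ log₂ pᵢ = 2.2990 bits.
ΔRT = b·(H₀ − H) = 150 × 0.2860 = 42.90 ms.

43 ms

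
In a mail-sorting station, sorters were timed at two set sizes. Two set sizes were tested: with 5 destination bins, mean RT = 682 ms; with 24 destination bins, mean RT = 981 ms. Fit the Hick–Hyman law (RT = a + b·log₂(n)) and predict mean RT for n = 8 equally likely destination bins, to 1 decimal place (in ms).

771.6 ms

Fit slope and intercept:
  b = (981 − 682) / (log₂ 24 − log₂ 5) = 299 / (4.5850 − 2.3219) = 132.123 ms/bit
  a = 682 − 132.123 × 2.3219 = 375.219 ms
Then RT(8) = 375.219 + 132.123 × log₂ 8 = 375.219 + 132.123 × 3 ≈ 771.589 ms.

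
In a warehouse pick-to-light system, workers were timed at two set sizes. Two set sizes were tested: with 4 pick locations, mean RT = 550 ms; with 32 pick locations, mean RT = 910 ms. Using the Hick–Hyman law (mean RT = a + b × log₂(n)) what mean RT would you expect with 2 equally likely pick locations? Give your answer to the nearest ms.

With log₂ n on the abscissa the relation is linear; from the two conditions:
  b = (910 − 550) / (log₂ 32 − log₂ 4) = 360 / (5 − 2) = 120 ms/bit
  a = 550 − 120 × 2 = 310 ms
Then RT(2) = 310 + 120 × log₂ 2 = 310 + 120 × 1 ≈ 430.000 ms.

430 ms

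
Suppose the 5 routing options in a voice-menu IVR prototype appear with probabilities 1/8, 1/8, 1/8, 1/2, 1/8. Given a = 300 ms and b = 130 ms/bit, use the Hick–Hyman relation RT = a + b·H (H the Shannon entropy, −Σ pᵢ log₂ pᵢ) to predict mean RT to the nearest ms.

H = −Σ pᵢ log₂ pᵢ = 0.125·3 + 0.125·3 + 0.125·3 + 0.5·1 + 0.125·3 = 2.000 bits.
RT = 300 + 130 × 2.000 = 560.00 ms.

560 ms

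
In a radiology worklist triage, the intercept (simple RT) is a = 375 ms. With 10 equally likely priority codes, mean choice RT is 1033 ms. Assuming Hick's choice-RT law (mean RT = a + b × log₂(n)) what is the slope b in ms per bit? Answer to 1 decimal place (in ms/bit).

198.1 ms/bit

10 alternatives carry log₂ 10 = 3.3219 bits; the choice cost is 1033 − 375 = 658 ms, so b = 658/3.3219 = 198.078 ms/bit.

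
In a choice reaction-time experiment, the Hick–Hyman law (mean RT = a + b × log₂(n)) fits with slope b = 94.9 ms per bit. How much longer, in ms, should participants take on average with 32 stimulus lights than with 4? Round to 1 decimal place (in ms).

Only the slope matters, since a is common to both: ΔRT = b·log₂(n₂/n₁).
log₂(32) − log₂(4) = log₂(32/4) = log₂(8) = 3.
ΔRT = 94.9 × 3.0000 = 284.700 ms.

284.7 ms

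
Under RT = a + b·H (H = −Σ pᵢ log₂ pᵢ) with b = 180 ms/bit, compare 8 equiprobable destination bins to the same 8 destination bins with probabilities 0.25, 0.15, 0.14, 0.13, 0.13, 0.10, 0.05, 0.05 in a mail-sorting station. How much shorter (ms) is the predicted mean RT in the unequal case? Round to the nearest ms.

Equiprobable entropy H₀ = log₂ 8 = 3.0000 bits.
Skewed entropy H = −Σ pᵢ log₂ pᵢ = 2.8373 bits.
ΔRT = b·(H₀ − H) = 180 × 0.1627 = 29.28 ms.

29 ms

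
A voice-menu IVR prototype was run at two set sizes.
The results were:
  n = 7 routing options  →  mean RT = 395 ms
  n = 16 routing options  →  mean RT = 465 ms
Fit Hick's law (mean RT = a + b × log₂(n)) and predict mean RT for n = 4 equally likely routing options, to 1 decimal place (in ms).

347.6 ms

RT is linear in log₂ n, so two points fix the line:
  b = (465 − 395) / (log₂ 16 − log₂ 7) = 70 / (4 − 2.8074) = 58.693 ms/bit
  a = 395 − 58.693 × 2.8074 = 230.228 ms
Then RT(4) = 230.228 + 58.693 × log₂ 4 = 230.228 + 58.693 × 2 ≈ 347.614 ms.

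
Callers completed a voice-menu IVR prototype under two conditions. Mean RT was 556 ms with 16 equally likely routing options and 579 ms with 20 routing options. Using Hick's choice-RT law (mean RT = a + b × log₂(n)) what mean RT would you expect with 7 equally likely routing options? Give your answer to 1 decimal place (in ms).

Fit slope and intercept:
  b = (579 − 556) / (log₂ 20 − log₂ 16) = 23 / (4.3219 − 4) = 71.445 ms/bit
  a = 556 − 71.445 × 4 = 270.222 ms
Then RT(7) = 270.222 + 71.445 × log₂ 7 = 270.222 + 71.445 × 2.8074 ≈ 470.792 ms.

470.8 ms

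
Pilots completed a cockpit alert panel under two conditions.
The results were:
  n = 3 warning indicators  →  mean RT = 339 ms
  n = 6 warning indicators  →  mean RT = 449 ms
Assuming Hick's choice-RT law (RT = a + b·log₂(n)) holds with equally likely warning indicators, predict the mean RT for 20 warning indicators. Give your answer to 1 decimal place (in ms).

RT is linear in log₂ n, so two points fix the line:
  b = (449 − 339) / (log₂ 6 − log₂ 3) = 110 / (2.5850 − 1.5850) = 110.000 ms/bit
  a = 339 − 110.000 × 1.5850 = 164.654 ms
Then RT(20) = 164.654 + 110.000 × log₂ 20 = 164.654 + 110.000 × 4.3219 ≈ 640.066 ms.

640.1 ms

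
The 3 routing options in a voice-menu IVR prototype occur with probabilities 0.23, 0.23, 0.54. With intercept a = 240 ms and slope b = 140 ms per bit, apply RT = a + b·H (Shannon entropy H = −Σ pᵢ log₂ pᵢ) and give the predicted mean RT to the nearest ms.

H = 0.23·log₂(1/0.23) + 0.23·log₂(1/0.23) + 0.54·log₂(1/0.54) = 1.4554 bits.
RT = 240 + 140 × 1.4554 = 443.75 ms.

444 ms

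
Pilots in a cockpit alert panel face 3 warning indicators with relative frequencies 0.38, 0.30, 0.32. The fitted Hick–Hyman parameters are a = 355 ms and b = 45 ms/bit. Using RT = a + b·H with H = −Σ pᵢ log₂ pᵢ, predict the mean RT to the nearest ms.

Entropy contributions −pᵢ log₂ pᵢ: 0.5305, 0.5211, 0.5260; sum H = 1.5776 bits.
RT = a + bH = 355 + 45·1.5776 = 425.99 ms.

426 ms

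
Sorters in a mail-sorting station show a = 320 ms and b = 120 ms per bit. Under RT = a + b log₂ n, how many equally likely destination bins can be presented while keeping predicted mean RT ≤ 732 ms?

10

Set 320 + 120·log₂ n ≤ 732 → log₂ n ≤ (732 − 320)/120 = 3.4333.
So n ≤ 2^3.4333 = 10.803; the largest integer n is 10.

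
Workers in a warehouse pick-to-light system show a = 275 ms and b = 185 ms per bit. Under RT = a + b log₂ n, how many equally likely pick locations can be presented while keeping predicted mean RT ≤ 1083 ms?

185·log₂ n ≤ 1083 − 275 = 808, giving log₂ n ≤ 4.3676 and n ≤ 20.643. The largest whole number is 20.

20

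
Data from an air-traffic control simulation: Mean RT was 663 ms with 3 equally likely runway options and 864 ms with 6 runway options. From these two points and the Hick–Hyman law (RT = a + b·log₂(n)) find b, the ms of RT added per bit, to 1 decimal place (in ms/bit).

201.0 ms/bit

b = (RT₂ − RT₁)/(log₂ n₂ − log₂ n₁) = (864 − 663)/(2.5850 − 1.5850) = 201.000 ms/bit.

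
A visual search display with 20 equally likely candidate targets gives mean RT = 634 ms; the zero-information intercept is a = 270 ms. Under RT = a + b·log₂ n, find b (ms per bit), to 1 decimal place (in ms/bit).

b = (634 − 270) / log₂(20) = 364 / 4.3219 = 84.222 ms/bit.

84.2 ms/bit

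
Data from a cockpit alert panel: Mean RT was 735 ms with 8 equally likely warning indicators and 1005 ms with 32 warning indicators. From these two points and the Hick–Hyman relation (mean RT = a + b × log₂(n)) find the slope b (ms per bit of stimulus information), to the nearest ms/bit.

135 ms/bit

Slope: b = (1005 − 735) / (log₂ 32 − log₂ 8) = 270/2.0000 = 135 ms/bit.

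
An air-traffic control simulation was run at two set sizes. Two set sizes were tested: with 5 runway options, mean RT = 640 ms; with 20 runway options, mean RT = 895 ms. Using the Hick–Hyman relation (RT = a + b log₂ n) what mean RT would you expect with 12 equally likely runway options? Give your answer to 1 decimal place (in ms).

801.0 ms

With log₂ n on the abscissa the relation is linear; from the two conditions:
  b = (895 − 640) / (log₂ 20 − log₂ 5) = 255 / (4.3219 − 2.3219) = 127.500 ms/bit
  a = 640 − 127.500 × 2.3219 = 343.954 ms
Then RT(12) = 343.954 + 127.500 × log₂ 12 = 343.954 + 127.500 × 3.5850 ≈ 801.037 ms.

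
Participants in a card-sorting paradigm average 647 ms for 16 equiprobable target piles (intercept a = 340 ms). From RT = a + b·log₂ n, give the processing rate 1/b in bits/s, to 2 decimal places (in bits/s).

13.03 bits/s

b = (647 − 340)/log₂ 16 = 307/4 = 76.750 ms per bit = 0.07675 s/bit; the reciprocal is 13.029 bits/s.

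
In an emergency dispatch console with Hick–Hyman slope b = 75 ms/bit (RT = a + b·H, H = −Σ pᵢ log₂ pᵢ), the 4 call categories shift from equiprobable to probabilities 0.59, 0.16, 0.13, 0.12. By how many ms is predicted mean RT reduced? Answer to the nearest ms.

The RT saving is b·ΔH. Equiprobable H₀ = log₂(4) = 2.0000 bits; with the given probabilities H = 1.6218 bits.
b·(H₀ − H) = 75 × (2.0000 − 1.6218) = 28.36 ms.

28 ms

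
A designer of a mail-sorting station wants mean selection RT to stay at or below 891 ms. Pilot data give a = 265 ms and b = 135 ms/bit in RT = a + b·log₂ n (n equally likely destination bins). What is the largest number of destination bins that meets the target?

24

Information budget: (891 − 265)/135 = 4.6370 bits, so n ≤ 2^4.6370 = 24.882 → at most 24.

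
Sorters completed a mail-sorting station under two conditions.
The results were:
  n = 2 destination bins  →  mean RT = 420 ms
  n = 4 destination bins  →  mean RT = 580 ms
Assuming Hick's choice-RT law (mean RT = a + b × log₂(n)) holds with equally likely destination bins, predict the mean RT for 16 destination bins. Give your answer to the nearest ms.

Solve the two-equation system in a and b:
  b = (580 − 420) / (log₂ 4 − log₂ 2) = 160 / (2 − 1) = 160 ms/bit
  a = 420 − 160 × 1 = 260 ms
Then RT(16) = 260 + 160 × log₂ 16 = 260 + 160 × 4 ≈ 900.000 ms.

900 ms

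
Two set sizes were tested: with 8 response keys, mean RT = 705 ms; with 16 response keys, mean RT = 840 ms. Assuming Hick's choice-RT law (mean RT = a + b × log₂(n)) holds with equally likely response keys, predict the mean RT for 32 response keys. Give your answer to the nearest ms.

975 ms

Solve the two-equation system in a and b:
  b = (840 − 705) / (log₂ 16 − log₂ 8) = 135 / (4 − 3) = 135 ms/bit
  a = 705 − 135 × 3 = 300 ms
Then RT(32) = 300 + 135 × log₂ 32 = 300 + 135 × 5 ≈ 975.000 ms.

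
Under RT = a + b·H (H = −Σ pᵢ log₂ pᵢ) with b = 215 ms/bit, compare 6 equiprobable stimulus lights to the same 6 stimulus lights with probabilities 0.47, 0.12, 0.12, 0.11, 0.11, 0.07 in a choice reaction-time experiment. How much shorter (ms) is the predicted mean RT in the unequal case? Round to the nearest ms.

79 ms

The RT saving is b·ΔH. Equiprobable H₀ = log₂(6) = 2.5850 bits; with the given probabilities H = 2.2152 bits.
b·(H₀ − H) = 215 × (2.5850 − 2.2152) = 79.49 ms.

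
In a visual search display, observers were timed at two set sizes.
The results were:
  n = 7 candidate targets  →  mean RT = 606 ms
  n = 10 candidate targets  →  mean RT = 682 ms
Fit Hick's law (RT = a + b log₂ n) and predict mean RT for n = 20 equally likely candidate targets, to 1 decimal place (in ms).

RT is linear in log₂ n, so two points fix the line:
  b = (682 − 606) / (log₂ 10 − log₂ 7) = 76 / (3.3219 − 2.8074) = 147.695 ms/bit
  a = 606 − 147.695 × 2.8074 = 191.367 ms
Then RT(20) = 191.367 + 147.695 × log₂ 20 = 191.367 + 147.695 × 4.3219 ≈ 829.695 ms.

829.7 ms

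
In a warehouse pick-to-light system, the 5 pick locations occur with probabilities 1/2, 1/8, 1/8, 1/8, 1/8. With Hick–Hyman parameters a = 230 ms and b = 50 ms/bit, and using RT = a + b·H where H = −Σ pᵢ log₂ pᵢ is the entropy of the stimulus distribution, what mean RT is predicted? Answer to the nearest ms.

330 ms

H = −Σ pᵢ log₂ pᵢ = 0.5·1 + 0.125·3 + 0.125·3 + 0.125·3 + 0.125·3 = 2.000 bits.
RT = 230 + 50 × 2.000 = 330.00 ms.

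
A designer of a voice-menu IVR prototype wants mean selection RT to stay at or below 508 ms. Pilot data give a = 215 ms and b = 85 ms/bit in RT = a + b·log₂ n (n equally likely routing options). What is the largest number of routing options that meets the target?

Information budget: (508 − 215)/85 = 3.4471 bits, so n ≤ 2^3.4471 = 10.906 → at most 10.

10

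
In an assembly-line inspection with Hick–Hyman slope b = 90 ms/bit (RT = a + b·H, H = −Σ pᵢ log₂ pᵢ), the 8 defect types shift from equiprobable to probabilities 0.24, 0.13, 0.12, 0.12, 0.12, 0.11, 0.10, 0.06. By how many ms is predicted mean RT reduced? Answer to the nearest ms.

Equiprobable entropy H₀ = log₂ 8 = 3.0000 bits.
Skewed entropy H = −Σ pᵢ log₂ pᵢ = 2.9040 bits.
ΔRT = b·(H₀ − H) = 90 × 0.0960 = 8.64 ms.

9 ms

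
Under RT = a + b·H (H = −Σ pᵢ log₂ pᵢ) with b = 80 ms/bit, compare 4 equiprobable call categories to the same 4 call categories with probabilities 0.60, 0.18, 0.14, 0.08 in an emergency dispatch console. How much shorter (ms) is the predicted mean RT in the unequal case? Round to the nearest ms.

34 ms

The RT saving is b·ΔH. Equiprobable H₀ = log₂(4) = 2.0000 bits; with the given probabilities H = 1.5761 bits.
b·(H₀ − H) = 80 × (2.0000 − 1.5761) = 33.91 ms.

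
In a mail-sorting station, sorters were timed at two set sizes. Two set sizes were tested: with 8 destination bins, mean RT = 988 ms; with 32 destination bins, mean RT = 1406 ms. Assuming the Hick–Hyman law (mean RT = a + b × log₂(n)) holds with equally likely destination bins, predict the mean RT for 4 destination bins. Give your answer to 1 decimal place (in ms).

779.0 ms

RT is linear in log₂ n, so two points fix the line:
  b = (1406 − 988) / (log₂ 32 − log₂ 8) = 418 / (5 − 3) = 209.000 ms/bit
  a = 988 − 209.000 × 3 = 361.000 ms
Then RT(4) = 361.000 + 209.000 × log₂ 4 = 361.000 + 209.000 × 2 ≈ 779.000 ms.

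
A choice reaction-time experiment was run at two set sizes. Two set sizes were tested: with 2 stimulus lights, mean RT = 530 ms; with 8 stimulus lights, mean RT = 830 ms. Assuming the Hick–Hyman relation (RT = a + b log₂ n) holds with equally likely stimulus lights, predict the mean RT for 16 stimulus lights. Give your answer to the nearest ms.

980 ms

With log₂ n on the abscissa the relation is linear; from the two conditions:
  b = (830 − 530) / (log₂ 8 − log₂ 2) = 300 / (3 − 1) = 150 ms/bit
  a = 530 − 150 × 1 = 380 ms
Then RT(16) = 380 + 150 × log₂ 16 = 380 + 150 × 4 ≈ 980.000 ms.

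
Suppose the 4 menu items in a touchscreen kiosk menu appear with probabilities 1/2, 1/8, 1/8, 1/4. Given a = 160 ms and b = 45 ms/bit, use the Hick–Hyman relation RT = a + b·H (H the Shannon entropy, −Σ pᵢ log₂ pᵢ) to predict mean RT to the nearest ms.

Each term −pᵢ log₂ pᵢ: 0.5·1 + 0.125·3 + 0.125·3 + 0.25·2; summed, H = 1.750 bits.
Mean RT = a + bH = 160 + 45·1.750 = 238.75 ms.

239 ms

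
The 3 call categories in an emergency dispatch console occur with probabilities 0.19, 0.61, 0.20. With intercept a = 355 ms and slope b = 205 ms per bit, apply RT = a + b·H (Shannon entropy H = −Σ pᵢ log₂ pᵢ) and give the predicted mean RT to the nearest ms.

633 ms

H = 0.19·log₂(1/0.19) + 0.61·log₂(1/0.61) + 0.20·log₂(1/0.20) = 1.3546 bits.
RT = 355 + 205 × 1.3546 = 632.70 ms.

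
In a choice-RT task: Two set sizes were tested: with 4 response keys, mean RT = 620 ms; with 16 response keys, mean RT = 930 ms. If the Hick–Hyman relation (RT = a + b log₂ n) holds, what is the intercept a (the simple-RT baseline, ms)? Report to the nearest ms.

b = (RT₂ − RT₁)/(log₂ n₂ − log₂ n₁) = (930 − 620)/(4 − 2) = 155 ms/bit.
a = RT₁ − b·log₂ n₁ = 620 − 155 × 2 = 310.000 ms.

310 ms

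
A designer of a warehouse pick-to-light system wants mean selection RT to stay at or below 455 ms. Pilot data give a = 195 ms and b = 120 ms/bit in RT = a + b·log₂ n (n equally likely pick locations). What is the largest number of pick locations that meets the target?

4

Information budget: (455 − 195)/120 = 2.1667 bits, so n ≤ 2^2.1667 = 4.490 → at most 4.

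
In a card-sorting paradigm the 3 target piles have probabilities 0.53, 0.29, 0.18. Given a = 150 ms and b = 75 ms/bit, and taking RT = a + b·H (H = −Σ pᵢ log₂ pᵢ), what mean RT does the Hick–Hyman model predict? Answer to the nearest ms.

Entropy contributions −pᵢ log₂ pᵢ: 0.4854, 0.5179, 0.4453; sum H = 1.4487 bits.
RT = a + bH = 150 + 75·1.4487 = 258.65 ms.

259 ms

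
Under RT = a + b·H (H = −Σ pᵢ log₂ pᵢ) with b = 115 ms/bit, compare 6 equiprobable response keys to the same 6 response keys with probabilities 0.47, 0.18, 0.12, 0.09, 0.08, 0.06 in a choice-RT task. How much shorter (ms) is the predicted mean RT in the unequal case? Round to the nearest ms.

Equiprobable entropy H₀ = log₂ 6 = 2.5850 bits.
Skewed entropy H = −Σ pᵢ log₂ pᵢ = 2.1720 bits.
ΔRT = b·(H₀ − H) = 115 × 0.4129 = 47.49 ms.

47 ms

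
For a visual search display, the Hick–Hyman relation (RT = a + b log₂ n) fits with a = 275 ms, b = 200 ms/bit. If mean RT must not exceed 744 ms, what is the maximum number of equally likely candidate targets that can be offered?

Set 275 + 200·log₂ n ≤ 744 → log₂ n ≤ (744 − 275)/200 = 2.3450.
So n ≤ 2^2.3450 = 5.081; the largest integer n is 5.

5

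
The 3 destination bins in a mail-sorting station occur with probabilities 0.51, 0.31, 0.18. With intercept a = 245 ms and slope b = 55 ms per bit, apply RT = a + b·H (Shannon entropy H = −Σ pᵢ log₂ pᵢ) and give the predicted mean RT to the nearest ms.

326 ms

Entropy contributions −pᵢ log₂ pᵢ: 0.4954, 0.5238, 0.4453; sum H = 1.4645 bits.
RT = a + bH = 245 + 55·1.4645 = 325.55 ms.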